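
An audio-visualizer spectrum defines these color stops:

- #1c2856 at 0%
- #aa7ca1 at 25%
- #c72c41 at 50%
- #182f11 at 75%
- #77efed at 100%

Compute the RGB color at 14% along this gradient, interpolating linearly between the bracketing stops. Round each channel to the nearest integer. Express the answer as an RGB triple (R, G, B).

14% lies between the 0% and 25% stops, so the local fraction is t = (14 − 0)/(25 − 0) = 14/25 ≈ 0.56.
#1c2856 → (28, 40, 86); #aa7ca1 → (170, 124, 161).
R = 28 + 0.56 × (170 − 28) = 107.52 → 108
G = 40 + 0.56 × (124 − 40) = 87.04 → 87
B = 86 + 0.56 × (161 − 86) = 128 → 128

(108, 87, 128)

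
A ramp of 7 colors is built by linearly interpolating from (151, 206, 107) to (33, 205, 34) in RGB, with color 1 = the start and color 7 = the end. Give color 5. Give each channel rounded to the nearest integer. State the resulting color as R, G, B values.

With 7 swatches and endpoints inclusive, swatch 5 sits at t = (5 − 1)/(7 − 1) = 4/6 ≈ 0.6667.
R = 151 + 0.6667 × (33 − 151) = 72.329 → 72
G = 206 + 0.6667 × (205 − 206) = 205.333 → 205
B = 107 + 0.6667 × (34 − 107) = 58.331 → 58

(72, 205, 58)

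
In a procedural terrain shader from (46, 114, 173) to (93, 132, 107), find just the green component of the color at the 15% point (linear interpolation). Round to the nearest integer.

117

G = 114 + 0.15 × (132 − 114) = 116.7 → 117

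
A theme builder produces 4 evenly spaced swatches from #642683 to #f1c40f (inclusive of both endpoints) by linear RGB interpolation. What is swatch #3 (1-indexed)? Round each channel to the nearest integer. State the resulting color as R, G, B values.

With 4 swatches and endpoints inclusive, swatch 3 sits at t = (3 − 1)/(4 − 1) = 2/3 ≈ 0.6667.
#642683 → (100, 38, 131); #f1c40f → (241, 196, 15).
R = 100 + 0.6667 × (241 − 100) = 194.005 → 194
G = 38 + 0.6667 × (196 − 38) = 143.339 → 143
B = 131 + 0.6667 × (15 − 131) = 53.663 → 54

(194, 143, 54)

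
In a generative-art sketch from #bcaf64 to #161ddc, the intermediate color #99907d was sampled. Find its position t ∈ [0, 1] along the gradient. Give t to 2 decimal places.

0.21

Invert the lerp on the R channel (largest span, 166): t = (153 − 188) / (22 − 188) = -35/-166 = 0.21084.
Check on G: (144 − 175)/(29 − 175) = 0.2123 ✓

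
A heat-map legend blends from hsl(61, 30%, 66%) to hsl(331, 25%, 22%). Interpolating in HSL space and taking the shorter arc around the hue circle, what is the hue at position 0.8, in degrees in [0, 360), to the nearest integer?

Hue: 331 − 61 = 270°, but |270| > 180 so the shorter arc goes the other way: Δh = 270 − 360 = -90°.
H = 61 + 0.8 × (-90) = -11 → -11 → -11 mod 360 = 349°

349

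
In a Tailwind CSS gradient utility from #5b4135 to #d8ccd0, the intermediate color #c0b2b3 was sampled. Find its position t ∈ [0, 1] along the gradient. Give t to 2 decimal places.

Invert the lerp on the B channel (largest span, 155): t = (179 − 53) / (208 − 53) = 126/155 = 0.8129.
Check on R: (192 − 91)/(216 − 91) = 0.808 ✓

0.81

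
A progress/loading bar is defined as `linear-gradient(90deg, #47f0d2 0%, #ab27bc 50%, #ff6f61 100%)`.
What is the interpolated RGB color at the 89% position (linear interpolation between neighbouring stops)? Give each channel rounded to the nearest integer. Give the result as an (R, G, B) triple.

89% lies between the 50% and 100% stops, so the local fraction is t = (89 − 50)/(100 − 50) = 39/50 ≈ 0.78.
#ab27bc → (171, 39, 188); #ff6f61 → (255, 111, 97).
R = 171 + 0.78 × (255 − 171) = 236.52 → 237
G = 39 + 0.78 × (111 − 39) = 95.16 → 95
B = 188 + 0.78 × (97 − 188) = 117.02 → 117

(237, 95, 117)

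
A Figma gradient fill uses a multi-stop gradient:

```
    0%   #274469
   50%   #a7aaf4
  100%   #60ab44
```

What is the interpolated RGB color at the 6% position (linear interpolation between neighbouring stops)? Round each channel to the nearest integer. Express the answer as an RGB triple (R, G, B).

(54, 80, 122)

6% lies between the 0% and 50% stops, so the local fraction is t = (6 − 0)/(50 − 0) = 6/50 ≈ 0.12.
#274469 → (39, 68, 105); #a7aaf4 → (167, 170, 244).
R = 39 + 0.12 × (167 − 39) = 54.36 → 54
G = 68 + 0.12 × (170 − 68) = 80.24 → 80
B = 105 + 0.12 × (244 − 105) = 121.68 → 122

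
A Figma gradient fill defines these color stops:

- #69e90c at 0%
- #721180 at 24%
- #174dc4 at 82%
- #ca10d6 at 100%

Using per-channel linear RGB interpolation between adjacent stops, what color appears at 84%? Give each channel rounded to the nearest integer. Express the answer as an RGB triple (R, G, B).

(43, 70, 198)

84% lies between the 82% and 100% stops, so the local fraction is t = (84 − 82)/(100 − 82) = 2/18 ≈ 0.1111.
#174dc4 → (23, 77, 196); #ca10d6 → (202, 16, 214).
R = 23 + 0.1111 × (202 − 23) = 42.887 → 43
G = 77 + 0.1111 × (16 − 77) = 70.223 → 70
B = 196 + 0.1111 × (214 − 196) = 198 → 198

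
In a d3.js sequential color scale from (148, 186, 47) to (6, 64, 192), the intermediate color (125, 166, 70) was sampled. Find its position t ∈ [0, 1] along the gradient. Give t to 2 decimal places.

0.16

Invert the lerp on the B channel (largest span, 145): t = (70 − 47) / (192 − 47) = 23/145 = 0.15862.
Check on R: (125 − 148)/(6 − 148) = 0.162 ✓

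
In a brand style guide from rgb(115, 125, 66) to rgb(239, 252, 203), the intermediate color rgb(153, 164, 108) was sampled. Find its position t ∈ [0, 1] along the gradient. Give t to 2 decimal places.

0.31

Invert the lerp on the B channel (largest span, 137): t = (108 − 66) / (203 − 66) = 42/137 = 0.30657.
Check on R: (153 − 115)/(239 − 115) = 0.3065 ✓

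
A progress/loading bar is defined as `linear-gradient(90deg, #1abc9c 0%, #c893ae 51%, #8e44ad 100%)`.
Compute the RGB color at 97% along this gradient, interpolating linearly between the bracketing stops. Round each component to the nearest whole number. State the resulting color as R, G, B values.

97% lies between the 51% and 100% stops, so the local fraction is t = (97 − 51)/(100 − 51) = 46/49 ≈ 0.9388.
#c893ae → (200, 147, 174); #8e44ad → (142, 68, 173).
R = 200 + 0.9388 × (142 − 200) = 145.55 → 146
G = 147 + 0.9388 × (68 − 147) = 72.835 → 73
B = 174 + 0.9388 × (173 − 174) = 173.061 → 173

(146, 73, 173)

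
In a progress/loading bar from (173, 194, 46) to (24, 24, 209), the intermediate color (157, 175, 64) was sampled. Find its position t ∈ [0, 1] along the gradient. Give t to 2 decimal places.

Invert the lerp on the G channel (largest span, 170): t = (175 − 194) / (24 − 194) = -19/-170 = 0.11176.
Check on R: (157 − 173)/(24 − 173) = 0.1074 ✓

0.11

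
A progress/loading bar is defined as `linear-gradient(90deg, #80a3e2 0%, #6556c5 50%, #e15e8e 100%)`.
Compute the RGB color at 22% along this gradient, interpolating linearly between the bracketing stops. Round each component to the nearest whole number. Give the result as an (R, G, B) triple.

(116, 129, 213)

22% lies between the 0% and 50% stops, so the local fraction is t = (22 − 0)/(50 − 0) = 22/50 ≈ 0.44.
#80a3e2 → (128, 163, 226); #6556c5 → (101, 86, 197).
R = 128 + 0.44 × (101 − 128) = 116.12 → 116
G = 163 + 0.44 × (86 − 163) = 129.12 → 129
B = 226 + 0.44 × (197 − 226) = 213.24 → 213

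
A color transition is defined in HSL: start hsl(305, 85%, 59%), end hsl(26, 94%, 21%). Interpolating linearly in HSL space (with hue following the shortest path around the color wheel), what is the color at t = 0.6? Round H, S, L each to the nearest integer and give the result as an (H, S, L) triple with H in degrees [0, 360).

Hue: 26 − 305 = -279°, but |-279| > 180 so the shorter arc goes the other way: Δh = -279 + 360 = 81°.
H = 305 + 0.6 × (81) = 353.6 → 354°
S = 85 + 0.6 × (94 − 85) = 90.4 → 90%
L = 59 + 0.6 × (21 − 59) = 36.2 → 36%

(354, 90, 36)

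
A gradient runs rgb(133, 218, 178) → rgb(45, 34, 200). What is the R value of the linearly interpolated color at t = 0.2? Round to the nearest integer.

115

R = 133 + 0.2 × (45 − 133) = 115.4 → 115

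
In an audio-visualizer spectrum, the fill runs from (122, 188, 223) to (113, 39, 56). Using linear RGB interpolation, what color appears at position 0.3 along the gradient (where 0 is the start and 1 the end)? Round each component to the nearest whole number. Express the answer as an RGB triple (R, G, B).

R = 122 + 0.3 × (113 − 122) = 122 + 0.3 × -9 = 119.3 → 119
G = 188 + 0.3 × (39 − 188) = 188 + 0.3 × -149 = 143.3 → 143
B = 223 + 0.3 × (56 − 223) = 223 + 0.3 × -167 = 172.9 → 173
So the blended color is (119, 143, 173), about #778fad.

(119, 143, 173)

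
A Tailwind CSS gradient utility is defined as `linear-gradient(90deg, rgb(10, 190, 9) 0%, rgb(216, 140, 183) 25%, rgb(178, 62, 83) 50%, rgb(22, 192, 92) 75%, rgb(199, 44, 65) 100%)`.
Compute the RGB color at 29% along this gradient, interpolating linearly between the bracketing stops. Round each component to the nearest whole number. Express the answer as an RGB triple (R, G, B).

29% lies between the 25% and 50% stops, so the local fraction is t = (29 − 25)/(50 − 25) = 4/25 ≈ 0.16.
R = 216 + 0.16 × (178 − 216) = 209.92 → 210
G = 140 + 0.16 × (62 − 140) = 127.52 → 128
B = 183 + 0.16 × (83 − 183) = 167 → 167

(210, 128, 167)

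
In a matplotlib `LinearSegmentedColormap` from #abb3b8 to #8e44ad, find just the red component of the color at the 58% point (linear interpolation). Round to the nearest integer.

R₁ = 171 (from #abb3b8), R₂ = 142 (from #8e44ad).
R = 171 + 0.58 × (142 − 171) = 154.18 → 154

154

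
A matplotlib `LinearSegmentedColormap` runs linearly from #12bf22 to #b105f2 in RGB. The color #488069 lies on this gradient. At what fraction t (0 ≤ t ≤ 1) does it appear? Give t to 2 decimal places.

Invert the lerp on the B channel (largest span, 208): t = (105 − 34) / (242 − 34) = 71/208 = 0.34135.
Check on R: (72 − 18)/(177 − 18) = 0.3396 ✓

0.34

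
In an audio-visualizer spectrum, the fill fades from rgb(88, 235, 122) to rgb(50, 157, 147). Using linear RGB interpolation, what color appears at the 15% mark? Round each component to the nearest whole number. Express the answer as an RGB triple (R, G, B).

(82, 223, 126)

15% corresponds to t = 0.15.
R = 88 + 0.15 × (50 − 88) = 88 + 0.15 × -38 = 82.3 → 82
G = 235 + 0.15 × (157 − 235) = 235 + 0.15 × -78 = 223.3 → 223
B = 122 + 0.15 × (147 − 122) = 122 + 0.15 × 25 = 125.75 → 126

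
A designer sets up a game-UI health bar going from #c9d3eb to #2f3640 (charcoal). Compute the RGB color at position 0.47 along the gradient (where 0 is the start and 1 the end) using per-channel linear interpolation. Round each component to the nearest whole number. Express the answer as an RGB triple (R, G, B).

(129, 137, 155)

#c9d3eb → (201, 211, 235); #2f3640 → (47, 54, 64).
R = 201 + 0.47 × (47 − 201) = 201 + 0.47 × -154 = 128.62 → 129
G = 211 + 0.47 × (54 − 211) = 211 + 0.47 × -157 = 137.21 → 137
B = 235 + 0.47 × (64 − 235) = 235 + 0.47 × -171 = 154.63 → 155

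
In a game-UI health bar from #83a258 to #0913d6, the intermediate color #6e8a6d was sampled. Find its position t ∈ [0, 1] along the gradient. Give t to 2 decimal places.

0.17

Invert the lerp on the G channel (largest span, 143): t = (138 − 162) / (19 − 162) = -24/-143 = 0.16783.
Check on R: (110 − 131)/(9 − 131) = 0.1721 ✓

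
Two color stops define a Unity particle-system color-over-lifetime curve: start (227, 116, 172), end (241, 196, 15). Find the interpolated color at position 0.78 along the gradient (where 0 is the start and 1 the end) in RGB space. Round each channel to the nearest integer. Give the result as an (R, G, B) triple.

(238, 178, 50)

R = 227 + 0.78 × (241 − 227) = 227 + 0.78 × 14 = 237.92 → 238
G = 116 + 0.78 × (196 − 116) = 116 + 0.78 × 80 = 178.4 → 178
B = 172 + 0.78 × (15 − 172) = 172 + 0.78 × -157 = 49.54 → 50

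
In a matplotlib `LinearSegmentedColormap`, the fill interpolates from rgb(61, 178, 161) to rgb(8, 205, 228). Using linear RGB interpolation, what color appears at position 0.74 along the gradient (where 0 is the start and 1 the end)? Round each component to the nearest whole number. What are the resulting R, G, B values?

(22, 198, 211)

R = 61 + 0.74 × (8 − 61) = 61 + 0.74 × -53 = 21.78 → 22
G = 178 + 0.74 × (205 − 178) = 178 + 0.74 × 27 = 197.98 → 198
B = 161 + 0.74 × (228 − 161) = 161 + 0.74 × 67 = 210.58 → 211
So the blended color is (22, 198, 211), about #16c6d3.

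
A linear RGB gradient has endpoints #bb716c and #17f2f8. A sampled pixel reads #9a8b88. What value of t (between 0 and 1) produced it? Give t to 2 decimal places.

Invert the lerp on the R channel (largest span, 164): t = (154 − 187) / (23 − 187) = -33/-164 = 0.20122.
Check on G: (139 − 113)/(242 − 113) = 0.2016 ✓

0.20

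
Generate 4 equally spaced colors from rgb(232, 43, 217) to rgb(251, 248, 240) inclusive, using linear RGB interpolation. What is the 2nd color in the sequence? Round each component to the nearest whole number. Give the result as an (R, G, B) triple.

(238, 111, 225)

With 4 swatches and endpoints inclusive, swatch 2 sits at t = (2 − 1)/(4 − 1) = 1/3 ≈ 0.3333.
R = 232 + 0.3333 × (251 − 232) = 238.333 → 238
G = 43 + 0.3333 × (248 − 43) = 111.326 → 111
B = 217 + 0.3333 × (240 − 217) = 224.666 → 225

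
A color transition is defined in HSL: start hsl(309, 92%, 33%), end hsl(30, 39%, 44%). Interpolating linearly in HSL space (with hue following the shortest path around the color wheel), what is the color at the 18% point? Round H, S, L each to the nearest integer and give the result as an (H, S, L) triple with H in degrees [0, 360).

(324, 82, 35)

Hue: 30 − 309 = -279°, but |-279| > 180 so the shorter arc goes the other way: Δh = -279 + 360 = 81°.
H = 309 + 0.18 × (81) = 323.58 → 324°
S = 92 + 0.18 × (39 − 92) = 82.46 → 82%
L = 33 + 0.18 × (44 − 33) = 34.98 → 35%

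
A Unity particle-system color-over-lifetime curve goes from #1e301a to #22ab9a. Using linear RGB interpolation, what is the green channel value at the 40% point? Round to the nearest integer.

G₁ = 48 (from #1e301a), G₂ = 171 (from #22ab9a).
G = 48 + 0.4 × (171 − 48) = 97.2 → 97

97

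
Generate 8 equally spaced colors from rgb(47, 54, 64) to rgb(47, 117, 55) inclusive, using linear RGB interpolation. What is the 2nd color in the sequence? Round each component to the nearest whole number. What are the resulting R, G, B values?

(47, 63, 63)

With 8 swatches and endpoints inclusive, swatch 2 sits at t = (2 − 1)/(8 − 1) = 1/7 ≈ 0.1429.
R = 47 + 0.1429 × (47 − 47) = 47 → 47
G = 54 + 0.1429 × (117 − 54) = 63.003 → 63
B = 64 + 0.1429 × (55 − 64) = 62.714 → 63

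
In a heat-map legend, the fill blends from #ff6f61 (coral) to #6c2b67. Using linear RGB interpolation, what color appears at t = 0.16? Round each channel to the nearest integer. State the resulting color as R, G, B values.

#ff6f61 → (255, 111, 97); #6c2b67 → (108, 43, 103).
R = 255 + 0.16 × (108 − 255) = 255 + 0.16 × -147 = 231.48 → 231
G = 111 + 0.16 × (43 − 111) = 111 + 0.16 × -68 = 100.12 → 100
B = 97 + 0.16 × (103 − 97) = 97 + 0.16 × 6 = 97.96 → 98

(231, 100, 98)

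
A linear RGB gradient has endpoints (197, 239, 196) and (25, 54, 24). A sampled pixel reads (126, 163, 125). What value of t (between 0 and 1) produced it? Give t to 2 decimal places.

0.41

Invert the lerp on the G channel (largest span, 185): t = (163 − 239) / (54 − 239) = -76/-185 = 0.41081.
Check on R: (126 − 197)/(25 − 197) = 0.4128 ✓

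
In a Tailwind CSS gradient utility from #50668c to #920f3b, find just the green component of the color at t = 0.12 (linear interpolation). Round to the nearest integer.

92

G₁ = 102 (from #50668c), G₂ = 15 (from #920f3b).
G = 102 + 0.12 × (15 − 102) = 91.56 → 92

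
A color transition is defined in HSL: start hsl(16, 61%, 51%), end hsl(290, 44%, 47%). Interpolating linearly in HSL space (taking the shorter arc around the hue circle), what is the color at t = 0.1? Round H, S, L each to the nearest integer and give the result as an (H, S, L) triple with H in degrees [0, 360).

Hue: 290 − 16 = 274°, but |274| > 180 so the shorter arc goes the other way: Δh = 274 − 360 = -86°.
H = 16 + 0.1 × (-86) = 7.4 → 7°
S = 61 + 0.1 × (44 − 61) = 59.3 → 59%
L = 51 + 0.1 × (47 − 51) = 50.6 → 51%

(7, 59, 51)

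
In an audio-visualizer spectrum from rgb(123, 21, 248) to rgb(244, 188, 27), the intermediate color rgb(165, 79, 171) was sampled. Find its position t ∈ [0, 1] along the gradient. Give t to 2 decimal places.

0.35

Invert the lerp on the B channel (largest span, 221): t = (171 − 248) / (27 − 248) = -77/-221 = 0.34842.
Check on R: (165 − 123)/(244 − 123) = 0.3471 ✓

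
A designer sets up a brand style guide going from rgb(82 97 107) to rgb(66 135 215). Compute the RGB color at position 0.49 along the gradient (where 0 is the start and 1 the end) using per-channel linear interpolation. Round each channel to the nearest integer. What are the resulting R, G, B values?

R = 82 + 0.49 × (66 − 82) = 82 + 0.49 × -16 = 74.16 → 74
G = 97 + 0.49 × (135 − 97) = 97 + 0.49 × 38 = 115.62 → 116
B = 107 + 0.49 × (215 − 107) = 107 + 0.49 × 108 = 159.92 → 160

(74, 116, 160)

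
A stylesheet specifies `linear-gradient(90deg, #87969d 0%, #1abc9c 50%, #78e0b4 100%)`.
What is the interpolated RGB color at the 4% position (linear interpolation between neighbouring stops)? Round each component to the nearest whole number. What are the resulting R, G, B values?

(126, 153, 157)

4% lies between the 0% and 50% stops, so the local fraction is t = (4 − 0)/(50 − 0) = 4/50 ≈ 0.08.
#87969d → (135, 150, 157); #1abc9c → (26, 188, 156).
R = 135 + 0.08 × (26 − 135) = 126.28 → 126
G = 150 + 0.08 × (188 − 150) = 153.04 → 153
B = 157 + 0.08 × (156 − 157) = 156.92 → 157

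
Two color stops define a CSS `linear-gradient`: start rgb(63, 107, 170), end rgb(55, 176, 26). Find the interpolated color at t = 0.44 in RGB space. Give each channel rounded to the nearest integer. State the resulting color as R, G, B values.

(59, 137, 107)

R = 63 + 0.44 × (55 − 63) = 63 + 0.44 × -8 = 59.48 → 59
G = 107 + 0.44 × (176 − 107) = 107 + 0.44 × 69 = 137.36 → 137
B = 170 + 0.44 × (26 − 170) = 170 + 0.44 × -144 = 106.64 → 107
So the blended color is (59, 137, 107), about #3b896b.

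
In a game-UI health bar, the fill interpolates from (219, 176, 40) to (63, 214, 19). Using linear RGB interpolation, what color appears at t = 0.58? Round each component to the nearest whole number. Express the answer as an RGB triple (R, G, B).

R = 219 + 0.58 × (63 − 219) = 219 + 0.58 × -156 = 128.52 → 129
G = 176 + 0.58 × (214 − 176) = 176 + 0.58 × 38 = 198.04 → 198
B = 40 + 0.58 × (19 − 40) = 40 + 0.58 × -21 = 27.82 → 28
So the blended color is (129, 198, 28), about #81c61c.

(129, 198, 28)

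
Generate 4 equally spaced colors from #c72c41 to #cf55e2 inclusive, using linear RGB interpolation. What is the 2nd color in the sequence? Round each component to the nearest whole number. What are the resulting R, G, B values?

With 4 swatches and endpoints inclusive, swatch 2 sits at t = (2 − 1)/(4 − 1) = 1/3 ≈ 0.3333.
#c72c41 → (199, 44, 65); #cf55e2 → (207, 85, 226).
R = 199 + 0.3333 × (207 − 199) = 201.666 → 202
G = 44 + 0.3333 × (85 − 44) = 57.665 → 58
B = 65 + 0.3333 × (226 − 65) = 118.661 → 119

(202, 58, 119)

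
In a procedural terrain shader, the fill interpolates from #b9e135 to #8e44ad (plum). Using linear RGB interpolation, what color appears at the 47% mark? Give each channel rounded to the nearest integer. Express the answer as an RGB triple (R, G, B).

(165, 151, 109)

#b9e135 → (185, 225, 53); #8e44ad → (142, 68, 173).
47% corresponds to t = 0.47.
R = 185 + 0.47 × (142 − 185) = 185 + 0.47 × -43 = 164.79 → 165
G = 225 + 0.47 × (68 − 225) = 225 + 0.47 × -157 = 151.21 → 151
B = 53 + 0.47 × (173 − 53) = 53 + 0.47 × 120 = 109.4 → 109
So the blended color is (165, 151, 109), about #a5976d.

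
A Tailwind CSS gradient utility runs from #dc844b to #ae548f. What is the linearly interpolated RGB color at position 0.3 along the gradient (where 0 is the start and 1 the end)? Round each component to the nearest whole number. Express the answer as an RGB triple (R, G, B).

(206, 118, 95)

#dc844b → (220, 132, 75); #ae548f → (174, 84, 143).
R = 220 + 0.3 × (174 − 220) = 220 + 0.3 × -46 = 206.2 → 206
G = 132 + 0.3 × (84 − 132) = 132 + 0.3 × -48 = 117.6 → 118
B = 75 + 0.3 × (143 − 75) = 75 + 0.3 × 68 = 95.4 → 95
So the blended color is (206, 118, 95), about #ce765f.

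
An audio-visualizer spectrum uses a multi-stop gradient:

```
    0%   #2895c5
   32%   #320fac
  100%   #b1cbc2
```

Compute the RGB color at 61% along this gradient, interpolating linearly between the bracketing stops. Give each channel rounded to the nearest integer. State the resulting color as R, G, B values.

(104, 95, 181)

61% lies between the 32% and 100% stops, so the local fraction is t = (61 − 32)/(100 − 32) = 29/68 ≈ 0.4265.
#320fac → (50, 15, 172); #b1cbc2 → (177, 203, 194).
R = 50 + 0.4265 × (177 − 50) = 104.166 → 104
G = 15 + 0.4265 × (203 − 15) = 95.182 → 95
B = 172 + 0.4265 × (194 − 172) = 181.383 → 181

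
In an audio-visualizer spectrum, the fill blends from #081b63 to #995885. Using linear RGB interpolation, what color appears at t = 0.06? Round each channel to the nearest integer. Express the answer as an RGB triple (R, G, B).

#081b63 → (8, 27, 99); #995885 → (153, 88, 133).
R = 8 + 0.06 × (153 − 8) = 8 + 0.06 × 145 = 16.7 → 17
G = 27 + 0.06 × (88 − 27) = 27 + 0.06 × 61 = 30.66 → 31
B = 99 + 0.06 × (133 − 99) = 99 + 0.06 × 34 = 101.04 → 101

(17, 31, 101)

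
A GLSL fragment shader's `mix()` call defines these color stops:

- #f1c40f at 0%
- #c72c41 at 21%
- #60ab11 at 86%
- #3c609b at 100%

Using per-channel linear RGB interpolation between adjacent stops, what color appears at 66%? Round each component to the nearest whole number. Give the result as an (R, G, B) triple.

(128, 132, 32)

66% lies between the 21% and 86% stops, so the local fraction is t = (66 − 21)/(86 − 21) = 45/65 ≈ 0.6923.
#c72c41 → (199, 44, 65); #60ab11 → (96, 171, 17).
R = 199 + 0.6923 × (96 − 199) = 127.693 → 128
G = 44 + 0.6923 × (171 − 44) = 131.922 → 132
B = 65 + 0.6923 × (17 − 65) = 31.77 → 32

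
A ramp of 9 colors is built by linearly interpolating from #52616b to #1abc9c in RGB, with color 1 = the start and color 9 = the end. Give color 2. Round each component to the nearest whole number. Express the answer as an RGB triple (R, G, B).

(75, 108, 113)

With 9 swatches and endpoints inclusive, swatch 2 sits at t = (2 − 1)/(9 − 1) = 1/8 ≈ 0.125.
#52616b → (82, 97, 107); #1abc9c → (26, 188, 156).
R = 82 + 0.125 × (26 − 82) = 75 → 75
G = 97 + 0.125 × (188 − 97) = 108.375 → 108
B = 107 + 0.125 × (156 − 107) = 113.125 → 113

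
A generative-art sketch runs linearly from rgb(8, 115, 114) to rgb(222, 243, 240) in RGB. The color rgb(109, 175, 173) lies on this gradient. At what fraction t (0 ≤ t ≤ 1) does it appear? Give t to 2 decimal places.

0.47

Invert the lerp on the R channel (largest span, 214): t = (109 − 8) / (222 − 8) = 101/214 = 0.47196.
Check on G: (175 − 115)/(243 − 115) = 0.4688 ✓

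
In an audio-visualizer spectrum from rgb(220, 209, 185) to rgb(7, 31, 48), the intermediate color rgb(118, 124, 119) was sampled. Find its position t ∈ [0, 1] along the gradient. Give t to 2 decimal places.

0.48

Invert the lerp on the R channel (largest span, 213): t = (118 − 220) / (7 − 220) = -102/-213 = 0.47887.
Check on G: (124 − 209)/(31 − 209) = 0.4775 ✓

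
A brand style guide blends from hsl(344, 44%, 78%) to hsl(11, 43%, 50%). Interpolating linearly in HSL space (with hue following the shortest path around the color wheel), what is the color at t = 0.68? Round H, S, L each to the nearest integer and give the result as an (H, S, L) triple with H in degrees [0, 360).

Hue: 11 − 344 = -333°, but |-333| > 180 so the shorter arc goes the other way: Δh = -333 + 360 = 27°.
H = 344 + 0.68 × (27) = 362.36 → 362 → 362 mod 360 = 2°
S = 44 + 0.68 × (43 − 44) = 43.32 → 43%
L = 78 + 0.68 × (50 − 78) = 58.96 → 59%

(2, 43, 59)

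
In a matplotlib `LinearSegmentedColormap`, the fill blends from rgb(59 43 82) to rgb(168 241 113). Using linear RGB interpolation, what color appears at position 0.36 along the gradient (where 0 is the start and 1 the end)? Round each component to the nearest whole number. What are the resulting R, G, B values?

(98, 114, 93)

R = 59 + 0.36 × (168 − 59) = 59 + 0.36 × 109 = 98.24 → 98
G = 43 + 0.36 × (241 − 43) = 43 + 0.36 × 198 = 114.28 → 114
B = 82 + 0.36 × (113 − 82) = 82 + 0.36 × 31 = 93.16 → 93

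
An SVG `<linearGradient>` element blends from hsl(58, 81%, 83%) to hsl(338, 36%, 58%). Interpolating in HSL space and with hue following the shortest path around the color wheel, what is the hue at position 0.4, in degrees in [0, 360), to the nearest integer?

26

Hue: 338 − 58 = 280°, but |280| > 180 so the shorter arc goes the other way: Δh = 280 − 360 = -80°.
H = 58 + 0.4 × (-80) = 26 → 26°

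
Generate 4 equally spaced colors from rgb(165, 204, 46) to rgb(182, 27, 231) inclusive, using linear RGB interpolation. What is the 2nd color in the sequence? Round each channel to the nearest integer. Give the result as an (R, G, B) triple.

With 4 swatches and endpoints inclusive, swatch 2 sits at t = (2 − 1)/(4 − 1) = 1/3 ≈ 0.3333.
R = 165 + 0.3333 × (182 − 165) = 170.666 → 171
G = 204 + 0.3333 × (27 − 204) = 145.006 → 145
B = 46 + 0.3333 × (231 − 46) = 107.66 → 108

(171, 145, 108)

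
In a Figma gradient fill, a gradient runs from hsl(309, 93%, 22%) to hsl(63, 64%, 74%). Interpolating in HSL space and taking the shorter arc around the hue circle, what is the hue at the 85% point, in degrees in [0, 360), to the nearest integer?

Hue: 63 − 309 = -246°, but |-246| > 180 so the shorter arc goes the other way: Δh = -246 + 360 = 114°.
H = 309 + 0.85 × (114) = 405.9 → 406 → 406 mod 360 = 46°

46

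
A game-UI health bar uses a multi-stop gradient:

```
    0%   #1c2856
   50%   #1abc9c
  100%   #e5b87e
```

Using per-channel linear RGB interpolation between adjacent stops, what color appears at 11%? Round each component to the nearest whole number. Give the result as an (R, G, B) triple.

(28, 73, 101)

11% lies between the 0% and 50% stops, so the local fraction is t = (11 − 0)/(50 − 0) = 11/50 ≈ 0.22.
#1c2856 → (28, 40, 86); #1abc9c → (26, 188, 156).
R = 28 + 0.22 × (26 − 28) = 27.56 → 28
G = 40 + 0.22 × (188 − 40) = 72.56 → 73
B = 86 + 0.22 × (156 − 86) = 101.4 → 101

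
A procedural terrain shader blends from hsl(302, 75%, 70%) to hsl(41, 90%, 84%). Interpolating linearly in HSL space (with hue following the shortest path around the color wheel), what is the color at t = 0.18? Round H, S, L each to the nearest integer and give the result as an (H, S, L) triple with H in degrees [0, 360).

Hue: 41 − 302 = -261°, but |-261| > 180 so the shorter arc goes the other way: Δh = -261 + 360 = 99°.
H = 302 + 0.18 × (99) = 319.82 → 320°
S = 75 + 0.18 × (90 − 75) = 77.7 → 78%
L = 70 + 0.18 × (84 − 70) = 72.52 → 73%

(320, 78, 73)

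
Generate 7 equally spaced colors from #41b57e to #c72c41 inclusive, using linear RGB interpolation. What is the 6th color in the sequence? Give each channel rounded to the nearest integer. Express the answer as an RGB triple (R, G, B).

(177, 67, 75)

With 7 swatches and endpoints inclusive, swatch 6 sits at t = (6 − 1)/(7 − 1) = 5/6 ≈ 0.8333.
#41b57e → (65, 181, 126); #c72c41 → (199, 44, 65).
R = 65 + 0.8333 × (199 − 65) = 176.662 → 177
G = 181 + 0.8333 × (44 − 181) = 66.838 → 67
B = 126 + 0.8333 × (65 − 126) = 75.169 → 75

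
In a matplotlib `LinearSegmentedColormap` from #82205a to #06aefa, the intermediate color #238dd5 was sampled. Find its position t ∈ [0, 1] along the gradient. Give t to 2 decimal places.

Invert the lerp on the B channel (largest span, 160): t = (213 − 90) / (250 − 90) = 123/160 = 0.76875.
Check on R: (35 − 130)/(6 − 130) = 0.7661 ✓

0.77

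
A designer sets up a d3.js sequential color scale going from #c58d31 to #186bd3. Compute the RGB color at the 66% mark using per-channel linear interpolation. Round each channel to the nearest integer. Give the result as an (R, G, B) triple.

#c58d31 → (197, 141, 49); #186bd3 → (24, 107, 211).
66% corresponds to t = 0.66.
R = 197 + 0.66 × (24 − 197) = 197 + 0.66 × -173 = 82.82 → 83
G = 141 + 0.66 × (107 − 141) = 141 + 0.66 × -34 = 118.56 → 119
B = 49 + 0.66 × (211 − 49) = 49 + 0.66 × 162 = 155.92 → 156

(83, 119, 156)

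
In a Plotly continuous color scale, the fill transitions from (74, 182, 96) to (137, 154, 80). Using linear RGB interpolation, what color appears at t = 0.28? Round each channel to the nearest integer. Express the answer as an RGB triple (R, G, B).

R = 74 + 0.28 × (137 − 74) = 74 + 0.28 × 63 = 91.64 → 92
G = 182 + 0.28 × (154 − 182) = 182 + 0.28 × -28 = 174.16 → 174
B = 96 + 0.28 × (80 − 96) = 96 + 0.28 × -16 = 91.52 → 92

(92, 174, 92)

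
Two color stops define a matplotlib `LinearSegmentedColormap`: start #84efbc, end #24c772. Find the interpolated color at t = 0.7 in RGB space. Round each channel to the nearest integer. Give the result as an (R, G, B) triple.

#84efbc → (132, 239, 188); #24c772 → (36, 199, 114).
R = 132 + 0.7 × (36 − 132) = 132 + 0.7 × -96 = 64.8 → 65
G = 239 + 0.7 × (199 − 239) = 239 + 0.7 × -40 = 211 → 211
B = 188 + 0.7 × (114 − 188) = 188 + 0.7 × -74 = 136.2 → 136

(65, 211, 136)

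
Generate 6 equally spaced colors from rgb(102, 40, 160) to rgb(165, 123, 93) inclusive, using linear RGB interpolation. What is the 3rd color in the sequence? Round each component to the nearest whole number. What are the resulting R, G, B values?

With 6 swatches and endpoints inclusive, swatch 3 sits at t = (3 − 1)/(6 − 1) = 2/5 ≈ 0.4.
R = 102 + 0.4 × (165 − 102) = 127.2 → 127
G = 40 + 0.4 × (123 − 40) = 73.2 → 73
B = 160 + 0.4 × (93 − 160) = 133.2 → 133

(127, 73, 133)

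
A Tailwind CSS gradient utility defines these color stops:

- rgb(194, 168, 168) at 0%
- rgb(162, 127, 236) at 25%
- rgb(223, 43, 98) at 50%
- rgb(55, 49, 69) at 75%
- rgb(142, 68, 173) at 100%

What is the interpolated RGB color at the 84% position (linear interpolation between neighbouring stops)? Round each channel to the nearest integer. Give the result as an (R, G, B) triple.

84% lies between the 75% and 100% stops, so the local fraction is t = (84 − 75)/(100 − 75) = 9/25 ≈ 0.36.
R = 55 + 0.36 × (142 − 55) = 86.32 → 86
G = 49 + 0.36 × (68 − 49) = 55.84 → 56
B = 69 + 0.36 × (173 − 69) = 106.44 → 106

(86, 56, 106)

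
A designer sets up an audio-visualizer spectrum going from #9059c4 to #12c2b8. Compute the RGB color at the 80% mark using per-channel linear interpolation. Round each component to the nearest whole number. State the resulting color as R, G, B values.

(43, 173, 186)

#9059c4 → (144, 89, 196); #12c2b8 → (18, 194, 184).
80% corresponds to t = 0.8.
R = 144 + 0.8 × (18 − 144) = 144 + 0.8 × -126 = 43.2 → 43
G = 89 + 0.8 × (194 − 89) = 89 + 0.8 × 105 = 173 → 173
B = 196 + 0.8 × (184 − 196) = 196 + 0.8 × -12 = 186.4 → 186
So the blended color is (43, 173, 186), about #2badba.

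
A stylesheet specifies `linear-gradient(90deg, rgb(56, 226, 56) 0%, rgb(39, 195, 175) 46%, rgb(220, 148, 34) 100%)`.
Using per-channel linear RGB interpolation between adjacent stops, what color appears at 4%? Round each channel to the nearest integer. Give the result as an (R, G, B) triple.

4% lies between the 0% and 46% stops, so the local fraction is t = (4 − 0)/(46 − 0) = 4/46 ≈ 0.087.
R = 56 + 0.087 × (39 − 56) = 54.521 → 55
G = 226 + 0.087 × (195 − 226) = 223.303 → 223
B = 56 + 0.087 × (175 − 56) = 66.353 → 66

(55, 223, 66)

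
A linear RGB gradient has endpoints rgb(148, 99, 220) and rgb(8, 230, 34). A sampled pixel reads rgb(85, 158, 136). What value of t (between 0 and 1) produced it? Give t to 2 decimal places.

Invert the lerp on the B channel (largest span, 186): t = (136 − 220) / (34 − 220) = -84/-186 = 0.45161.
Check on R: (85 − 148)/(8 − 148) = 0.45 ✓

0.45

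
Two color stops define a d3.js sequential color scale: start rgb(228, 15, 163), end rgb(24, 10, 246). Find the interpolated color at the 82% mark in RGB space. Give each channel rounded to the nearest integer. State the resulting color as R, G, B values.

82% corresponds to t = 0.82.
R = 228 + 0.82 × (24 − 228) = 228 + 0.82 × -204 = 60.72 → 61
G = 15 + 0.82 × (10 − 15) = 15 + 0.82 × -5 = 10.9 → 11
B = 163 + 0.82 × (246 − 163) = 163 + 0.82 × 83 = 231.06 → 231
So the blended color is (61, 11, 231), about #3d0be7.

(61, 11, 231)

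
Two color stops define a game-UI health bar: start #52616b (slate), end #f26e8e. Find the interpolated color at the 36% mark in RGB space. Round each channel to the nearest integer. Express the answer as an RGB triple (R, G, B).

(140, 102, 120)

#52616b → (82, 97, 107); #f26e8e → (242, 110, 142).
36% corresponds to t = 0.36.
R = 82 + 0.36 × (242 − 82) = 82 + 0.36 × 160 = 139.6 → 140
G = 97 + 0.36 × (110 − 97) = 97 + 0.36 × 13 = 101.68 → 102
B = 107 + 0.36 × (142 − 107) = 107 + 0.36 × 35 = 119.6 → 120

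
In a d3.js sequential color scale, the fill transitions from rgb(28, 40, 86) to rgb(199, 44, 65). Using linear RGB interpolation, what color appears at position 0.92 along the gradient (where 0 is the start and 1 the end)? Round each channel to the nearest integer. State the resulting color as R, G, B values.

(185, 44, 67)

R = 28 + 0.92 × (199 − 28) = 28 + 0.92 × 171 = 185.32 → 185
G = 40 + 0.92 × (44 − 40) = 40 + 0.92 × 4 = 43.68 → 44
B = 86 + 0.92 × (65 − 86) = 86 + 0.92 × -21 = 66.68 → 67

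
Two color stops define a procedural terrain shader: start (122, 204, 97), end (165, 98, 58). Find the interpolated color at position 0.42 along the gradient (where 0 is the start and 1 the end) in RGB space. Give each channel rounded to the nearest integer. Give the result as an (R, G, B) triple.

(140, 159, 81)

R = 122 + 0.42 × (165 − 122) = 122 + 0.42 × 43 = 140.06 → 140
G = 204 + 0.42 × (98 − 204) = 204 + 0.42 × -106 = 159.48 → 159
B = 97 + 0.42 × (58 − 97) = 97 + 0.42 × -39 = 80.62 → 81
So the blended color is (140, 159, 81), about #8c9f51.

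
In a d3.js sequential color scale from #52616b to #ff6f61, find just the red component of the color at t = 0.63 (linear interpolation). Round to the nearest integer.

R₁ = 82 (from #52616b), R₂ = 255 (from #ff6f61).
R = 82 + 0.63 × (255 − 82) = 190.99 → 191

191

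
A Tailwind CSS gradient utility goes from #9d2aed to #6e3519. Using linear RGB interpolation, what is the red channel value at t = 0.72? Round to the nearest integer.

123

R₁ = 157 (from #9d2aed), R₂ = 110 (from #6e3519).
R = 157 + 0.72 × (110 − 157) = 123.16 → 123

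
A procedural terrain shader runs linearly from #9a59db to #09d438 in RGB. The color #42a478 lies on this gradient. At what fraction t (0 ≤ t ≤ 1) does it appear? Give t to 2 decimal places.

0.61

Invert the lerp on the B channel (largest span, 163): t = (120 − 219) / (56 − 219) = -99/-163 = 0.60736.
Check on R: (66 − 154)/(9 − 154) = 0.6069 ✓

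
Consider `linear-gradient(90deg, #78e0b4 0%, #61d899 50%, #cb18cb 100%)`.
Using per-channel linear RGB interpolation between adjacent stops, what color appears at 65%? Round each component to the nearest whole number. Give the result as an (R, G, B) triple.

65% lies between the 50% and 100% stops, so the local fraction is t = (65 − 50)/(100 − 50) = 15/50 ≈ 0.3.
#61d899 → (97, 216, 153); #cb18cb → (203, 24, 203).
R = 97 + 0.3 × (203 − 97) = 128.8 → 129
G = 216 + 0.3 × (24 − 216) = 158.4 → 158
B = 153 + 0.3 × (203 − 153) = 168 → 168

(129, 158, 168)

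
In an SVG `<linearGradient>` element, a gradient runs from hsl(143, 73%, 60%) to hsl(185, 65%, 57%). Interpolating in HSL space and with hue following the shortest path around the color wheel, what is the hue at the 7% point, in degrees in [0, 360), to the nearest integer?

146

Hue arc: Δh = 185 − 143 = 42° (|Δh| ≤ 180, already the shorter path).
H = 143 + 0.07 × (42) = 145.94 → 146°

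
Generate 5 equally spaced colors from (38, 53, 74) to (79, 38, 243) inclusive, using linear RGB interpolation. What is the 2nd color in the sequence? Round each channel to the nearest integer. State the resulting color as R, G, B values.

With 5 swatches and endpoints inclusive, swatch 2 sits at t = (2 − 1)/(5 − 1) = 1/4 ≈ 0.25.
R = 38 + 0.25 × (79 − 38) = 48.25 → 48
G = 53 + 0.25 × (38 − 53) = 49.25 → 49
B = 74 + 0.25 × (243 − 74) = 116.25 → 116

(48, 49, 116)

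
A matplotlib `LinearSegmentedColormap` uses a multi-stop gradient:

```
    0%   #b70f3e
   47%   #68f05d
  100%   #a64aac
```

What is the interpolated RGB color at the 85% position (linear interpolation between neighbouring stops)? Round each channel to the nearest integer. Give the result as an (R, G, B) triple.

(148, 121, 150)

85% lies between the 47% and 100% stops, so the local fraction is t = (85 − 47)/(100 − 47) = 38/53 ≈ 0.717.
#68f05d → (104, 240, 93); #a64aac → (166, 74, 172).
R = 104 + 0.717 × (166 − 104) = 148.454 → 148
G = 240 + 0.717 × (74 − 240) = 120.978 → 121
B = 93 + 0.717 × (172 − 93) = 149.643 → 150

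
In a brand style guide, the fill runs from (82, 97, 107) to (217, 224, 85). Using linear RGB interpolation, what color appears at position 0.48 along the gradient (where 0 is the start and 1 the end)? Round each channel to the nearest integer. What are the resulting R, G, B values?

(147, 158, 96)

R = 82 + 0.48 × (217 − 82) = 82 + 0.48 × 135 = 146.8 → 147
G = 97 + 0.48 × (224 − 97) = 97 + 0.48 × 127 = 157.96 → 158
B = 107 + 0.48 × (85 − 107) = 107 + 0.48 × -22 = 96.44 → 96
So the blended color is (147, 158, 96), about #939e60.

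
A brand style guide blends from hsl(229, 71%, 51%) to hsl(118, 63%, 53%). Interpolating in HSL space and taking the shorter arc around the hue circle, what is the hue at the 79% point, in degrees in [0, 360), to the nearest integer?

Hue arc: Δh = 118 − 229 = -111° (|Δh| ≤ 180, already the shorter path).
H = 229 + 0.79 × (-111) = 141.31 → 141°

141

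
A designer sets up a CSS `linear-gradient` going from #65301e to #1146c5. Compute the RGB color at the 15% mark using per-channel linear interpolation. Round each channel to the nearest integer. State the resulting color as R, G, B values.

(88, 51, 55)

#65301e → (101, 48, 30); #1146c5 → (17, 70, 197).
15% corresponds to t = 0.15.
R = 101 + 0.15 × (17 − 101) = 101 + 0.15 × -84 = 88.4 → 88
G = 48 + 0.15 × (70 − 48) = 48 + 0.15 × 22 = 51.3 → 51
B = 30 + 0.15 × (197 − 30) = 30 + 0.15 × 167 = 55.05 → 55
So the blended color is (88, 51, 55), about #583337.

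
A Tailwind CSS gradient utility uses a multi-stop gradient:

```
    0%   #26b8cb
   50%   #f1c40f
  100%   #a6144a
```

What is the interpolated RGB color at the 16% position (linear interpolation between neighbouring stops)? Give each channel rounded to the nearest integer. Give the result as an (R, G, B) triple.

(103, 188, 143)

16% lies between the 0% and 50% stops, so the local fraction is t = (16 − 0)/(50 − 0) = 16/50 ≈ 0.32.
#26b8cb → (38, 184, 203); #f1c40f → (241, 196, 15).
R = 38 + 0.32 × (241 − 38) = 102.96 → 103
G = 184 + 0.32 × (196 − 184) = 187.84 → 188
B = 203 + 0.32 × (15 − 203) = 142.84 → 143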